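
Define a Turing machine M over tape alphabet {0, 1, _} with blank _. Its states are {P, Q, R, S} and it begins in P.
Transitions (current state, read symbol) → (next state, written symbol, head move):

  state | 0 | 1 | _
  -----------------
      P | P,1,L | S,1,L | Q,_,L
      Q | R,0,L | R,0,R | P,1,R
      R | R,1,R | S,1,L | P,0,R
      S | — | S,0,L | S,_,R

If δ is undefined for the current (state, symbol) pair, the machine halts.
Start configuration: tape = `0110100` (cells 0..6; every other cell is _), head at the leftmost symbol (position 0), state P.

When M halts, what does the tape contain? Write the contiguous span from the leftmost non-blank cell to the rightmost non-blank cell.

001110100

P | __[0]110100   read 0 → write 1, move L, go to P
P | _[_]1110100   read _ → write _, move L, go to Q
Q | [_]_1110100   read _ → write 1, move R, go to P
P | 1[_]1110100   read _ → write _, move L, go to Q
Q | [1]_1110100   read 1 → write 0, move R, go to R
R | 0[_]1110100   read _ → write 0, move R, go to P
P | 00[1]110100   read 1 → write 1, move L, go to S
S | 0[0]1110100
The non-blank tape span at halt is 001110100.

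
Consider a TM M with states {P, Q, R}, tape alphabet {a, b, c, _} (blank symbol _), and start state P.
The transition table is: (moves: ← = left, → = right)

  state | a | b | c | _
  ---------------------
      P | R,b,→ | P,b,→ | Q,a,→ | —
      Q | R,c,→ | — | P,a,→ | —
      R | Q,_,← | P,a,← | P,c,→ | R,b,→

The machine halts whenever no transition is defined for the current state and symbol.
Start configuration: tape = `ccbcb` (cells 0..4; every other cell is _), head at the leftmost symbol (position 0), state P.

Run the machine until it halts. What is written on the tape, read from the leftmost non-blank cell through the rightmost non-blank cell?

aabab

P | [c]cbcb   read c → write a, move →, go to Q
Q | a[c]bcb   read c → write a, move →, go to P
P | aa[b]cb   read b → write b, move →, go to P
P | aab[c]b   read c → write a, move →, go to Q
Q | aaba[b]
The non-blank tape span at halt is aabab.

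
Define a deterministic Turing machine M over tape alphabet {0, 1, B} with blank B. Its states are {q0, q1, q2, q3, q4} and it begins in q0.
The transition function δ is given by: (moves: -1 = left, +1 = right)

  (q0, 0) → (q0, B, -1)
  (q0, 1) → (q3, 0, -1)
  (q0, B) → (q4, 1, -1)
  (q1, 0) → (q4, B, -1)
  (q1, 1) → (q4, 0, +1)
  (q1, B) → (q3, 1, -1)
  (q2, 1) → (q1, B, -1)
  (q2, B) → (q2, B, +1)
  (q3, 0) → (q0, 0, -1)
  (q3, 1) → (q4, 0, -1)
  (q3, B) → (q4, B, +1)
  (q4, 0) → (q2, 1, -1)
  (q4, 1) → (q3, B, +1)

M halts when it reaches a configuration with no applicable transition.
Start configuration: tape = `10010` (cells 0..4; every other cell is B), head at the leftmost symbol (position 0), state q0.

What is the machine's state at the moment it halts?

q0 | BB[1]0010   read 1 → write 0, move -1, go to q3
q3 | B[B]00010   read B → write B, move +1, go to q4
q4 | BB[0]0010   read 0 → write 1, move -1, go to q2
q2 | B[B]10010   read B → write B, move +1, go to q2
q2 | BB[1]0010   read 1 → write B, move -1, go to q1
q1 | B[B]B0010   read B → write 1, move -1, go to q3
q3 | [B]1B0010   read B → write B, move +1, go to q4
q4 | B[1]B0010   read 1 → write B, move +1, go to q3
q3 | BB[B]0010   read B → write B, move +1, go to q4
q4 | BBB[0]010   read 0 → write 1, move -1, go to q2
q2 | BB[B]1010   read B → write B, move +1, go to q2
q2 | BBB[1]010   read 1 → write B, move -1, go to q1
q1 | BB[B]B010   read B → write 1, move -1, go to q3
q3 | B[B]1B010   read B → write B, move +1, go to q4
q4 | BB[1]B010   read 1 → write B, move +1, go to q3
q3 | BBB[B]010   read B → write B, move +1, go to q4
q4 | BBBB[0]10   read 0 → write 1, move -1, go to q2
q2 | BBB[B]110   read B → write B, move +1, go to q2
q2 | BBBB[1]10   read 1 → write B, move -1, go to q1
q1 | BBB[B]B10   read B → write 1, move -1, go to q3
q3 | BB[B]1B10   read B → write B, move +1, go to q4
q4 | BBB[1]B10   read 1 → write B, move +1, go to q3
q3 | BBBB[B]10   read B → write B, move +1, go to q4
q4 | BBBBB[1]0   read 1 → write B, move +1, go to q3
q3 | BBBBBB[0]   read 0 → write 0, move -1, go to q0
q0 | BBBBB[B]0   read B → write 1, move -1, go to q4
q4 | BBBB[B]10
No transition is defined for (q4, B); M halts in state q4.

q4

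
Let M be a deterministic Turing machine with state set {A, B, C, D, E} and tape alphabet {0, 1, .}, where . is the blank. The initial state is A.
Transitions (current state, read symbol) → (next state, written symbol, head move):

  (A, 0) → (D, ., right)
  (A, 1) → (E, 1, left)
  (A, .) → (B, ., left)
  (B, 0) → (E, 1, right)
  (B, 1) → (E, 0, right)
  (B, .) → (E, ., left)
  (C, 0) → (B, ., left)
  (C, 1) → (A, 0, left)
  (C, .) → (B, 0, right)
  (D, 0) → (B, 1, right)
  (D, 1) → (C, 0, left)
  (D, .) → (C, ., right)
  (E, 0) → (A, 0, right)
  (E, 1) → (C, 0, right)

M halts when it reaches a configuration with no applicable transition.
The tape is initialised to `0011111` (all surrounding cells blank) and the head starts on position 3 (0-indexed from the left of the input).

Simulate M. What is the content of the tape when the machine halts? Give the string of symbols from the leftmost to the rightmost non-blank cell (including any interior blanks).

A | 001[1]111..   read 1 → write 1, move left, go to E
E | 00[1]1111..   read 1 → write 0, move right, go to C
C | 000[1]111..   read 1 → write 0, move left, go to A
A | 00[0]0111..   read 0 → write ., move right, go to D
D | 00.[0]111..   read 0 → write 1, move right, go to B
B | 00.1[1]11..   read 1 → write 0, move right, go to E
E | 00.10[1]1..   read 1 → write 0, move right, go to C
C | 00.100[1]..   read 1 → write 0, move left, go to A
A | 00.10[0]0..   read 0 → write ., move right, go to D
D | 00.10.[0]..   read 0 → write 1, move right, go to B
B | 00.10.1[.].   read . → write ., move left, go to E
E | 00.10.[1]..   read 1 → write 0, move right, go to C
C | 00.10.0[.].   read . → write 0, move right, go to B
B | 00.10.00[.]   read . → write ., move left, go to E
E | 00.10.0[0].   read 0 → write 0, move right, go to A
A | 00.10.00[.]   read . → write ., move left, go to B
B | 00.10.0[0].   read 0 → write 1, move right, go to E
E | 00.10.01[.]
The non-blank tape span at halt is 00.10.01.

00.10.01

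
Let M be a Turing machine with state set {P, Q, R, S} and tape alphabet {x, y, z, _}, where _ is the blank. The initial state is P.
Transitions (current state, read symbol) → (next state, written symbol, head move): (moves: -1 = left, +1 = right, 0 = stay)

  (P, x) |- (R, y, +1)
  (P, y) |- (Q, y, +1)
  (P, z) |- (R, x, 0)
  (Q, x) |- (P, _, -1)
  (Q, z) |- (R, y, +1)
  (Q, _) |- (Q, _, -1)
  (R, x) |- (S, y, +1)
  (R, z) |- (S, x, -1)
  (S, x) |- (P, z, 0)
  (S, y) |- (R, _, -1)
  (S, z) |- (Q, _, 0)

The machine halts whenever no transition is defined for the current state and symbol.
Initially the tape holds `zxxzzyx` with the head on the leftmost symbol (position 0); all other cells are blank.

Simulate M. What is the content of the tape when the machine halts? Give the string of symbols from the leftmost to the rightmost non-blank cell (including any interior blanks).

yyy_zyx

P | [z]xxzzyx   read z → write x, move 0, go to R
R | [x]xxzzyx   read x → write y, move +1, go to S
S | y[x]xzzyx   read x → write z, move 0, go to P
P | y[z]xzzyx   read z → write x, move 0, go to R
R | y[x]xzzyx   read x → write y, move +1, go to S
S | yy[x]zzyx   read x → write z, move 0, go to P
P | yy[z]zzyx   read z → write x, move 0, go to R
R | yy[x]zzyx   read x → write y, move +1, go to S
S | yyy[z]zyx   read z → write _, move 0, go to Q
Q | yyy[_]zyx   read _ → write _, move -1, go to Q
Q | yy[y]_zyx
The non-blank tape span at halt is yyy_zyx.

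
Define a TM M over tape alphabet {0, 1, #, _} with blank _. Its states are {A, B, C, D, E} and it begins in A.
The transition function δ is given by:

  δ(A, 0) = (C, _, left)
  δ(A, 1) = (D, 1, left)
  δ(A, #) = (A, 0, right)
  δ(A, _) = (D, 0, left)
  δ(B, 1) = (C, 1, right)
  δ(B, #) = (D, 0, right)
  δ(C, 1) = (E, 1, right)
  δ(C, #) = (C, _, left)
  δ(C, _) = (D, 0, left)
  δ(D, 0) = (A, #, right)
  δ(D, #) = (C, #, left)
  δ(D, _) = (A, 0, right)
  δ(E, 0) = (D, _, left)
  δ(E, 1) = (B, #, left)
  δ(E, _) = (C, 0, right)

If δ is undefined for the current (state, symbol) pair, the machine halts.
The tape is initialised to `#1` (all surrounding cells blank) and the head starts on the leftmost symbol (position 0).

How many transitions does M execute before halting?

8

state=A head=0 tape=__[#]1   (A,#)→(A,0,right)
state=A head=1 tape=__0[1]   (A,1)→(D,1,left)
state=D head=0 tape=__[0]1   (D,0)→(A,#,right)
state=A head=1 tape=__#[1]   (A,1)→(D,1,left)
state=D head=0 tape=__[#]1   (D,#)→(C,#,left)
state=C head=-1 tape=_[_]#1   (C,_)→(D,0,left)
state=D head=-2 tape=[_]0#1   (D,_)→(A,0,right)
state=A head=-1 tape=0[0]#1   (A,0)→(C,_,left)
state=C head=-2 tape=[0]_#1
M halts after 8 transitions.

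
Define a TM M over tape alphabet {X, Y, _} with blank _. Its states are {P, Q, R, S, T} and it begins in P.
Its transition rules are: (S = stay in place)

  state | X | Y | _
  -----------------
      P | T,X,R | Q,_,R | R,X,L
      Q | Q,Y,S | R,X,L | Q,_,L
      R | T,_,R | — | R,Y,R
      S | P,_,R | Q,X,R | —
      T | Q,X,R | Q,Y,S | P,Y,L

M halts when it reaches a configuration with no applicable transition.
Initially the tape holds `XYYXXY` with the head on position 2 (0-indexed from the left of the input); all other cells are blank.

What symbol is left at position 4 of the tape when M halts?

P | XY[Y]XXY_   read Y → write _, move R, go to Q
Q | XY_[X]XY_   read X → write Y, move S, go to Q
Q | XY_[Y]XY_   read Y → write X, move L, go to R
R | XY[_]XXY_   read _ → write Y, move R, go to R
R | XYY[X]XY_   read X → write _, move R, go to T
T | XYY_[X]Y_   read X → write X, move R, go to Q
Q | XYY_X[Y]_   read Y → write X, move L, go to R
R | XYY_[X]X_   read X → write _, move R, go to T
T | XYY__[X]_   read X → write X, move R, go to Q
Q | XYY__X[_]   read _ → write _, move L, go to Q
Q | XYY__[X]_   read X → write Y, move S, go to Q
Q | XYY__[Y]_   read Y → write X, move L, go to R
R | XYY_[_]X_   read _ → write Y, move R, go to R
R | XYY_Y[X]_   read X → write _, move R, go to T
T | XYY_Y_[_]   read _ → write Y, move L, go to P
P | XYY_Y[_]Y   read _ → write X, move L, go to R
R | XYY_[Y]XY
Cell 4 holds Y when M halts.

Y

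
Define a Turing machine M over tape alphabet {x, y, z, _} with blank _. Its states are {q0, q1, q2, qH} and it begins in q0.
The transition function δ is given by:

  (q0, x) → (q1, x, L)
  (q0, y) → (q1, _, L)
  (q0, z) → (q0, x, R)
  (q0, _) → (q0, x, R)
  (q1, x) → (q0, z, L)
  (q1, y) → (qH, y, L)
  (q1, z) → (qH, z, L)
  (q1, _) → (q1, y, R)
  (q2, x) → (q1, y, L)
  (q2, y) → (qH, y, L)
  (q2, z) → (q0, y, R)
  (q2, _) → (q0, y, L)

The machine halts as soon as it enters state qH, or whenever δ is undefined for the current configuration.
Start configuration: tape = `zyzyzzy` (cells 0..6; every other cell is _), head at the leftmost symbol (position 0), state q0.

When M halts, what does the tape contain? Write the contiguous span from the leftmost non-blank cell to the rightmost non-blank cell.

yyzzxz_zzy

q0 | ___[z]yzyzzy   read z → write x, move R, go to q0
q0 | ___x[y]zyzzy   read y → write _, move L, go to q1
q1 | ___[x]_zyzzy   read x → write z, move L, go to q0
q0 | __[_]z_zyzzy   read _ → write x, move R, go to q0
q0 | __x[z]_zyzzy   read z → write x, move R, go to q0
q0 | __xx[_]zyzzy   read _ → write x, move R, go to q0
q0 | __xxx[z]yzzy   read z → write x, move R, go to q0
q0 | __xxxx[y]zzy   read y → write _, move L, go to q1
q1 | __xxx[x]_zzy   read x → write z, move L, go to q0
q0 | __xx[x]z_zzy   read x → write x, move L, go to q1
q1 | __x[x]xz_zzy   read x → write z, move L, go to q0
q0 | __[x]zxz_zzy   read x → write x, move L, go to q1
q1 | _[_]xzxz_zzy   read _ → write y, move R, go to q1
q1 | _y[x]zxz_zzy   read x → write z, move L, go to q0
q0 | _[y]zzxz_zzy   read y → write _, move L, go to q1
q1 | [_]_zzxz_zzy   read _ → write y, move R, go to q1
q1 | y[_]zzxz_zzy   read _ → write y, move R, go to q1
q1 | yy[z]zxz_zzy   read z → write z, move L, go to qH
qH | y[y]zzxz_zzy
The non-blank tape span at halt is yyzzxz_zzy.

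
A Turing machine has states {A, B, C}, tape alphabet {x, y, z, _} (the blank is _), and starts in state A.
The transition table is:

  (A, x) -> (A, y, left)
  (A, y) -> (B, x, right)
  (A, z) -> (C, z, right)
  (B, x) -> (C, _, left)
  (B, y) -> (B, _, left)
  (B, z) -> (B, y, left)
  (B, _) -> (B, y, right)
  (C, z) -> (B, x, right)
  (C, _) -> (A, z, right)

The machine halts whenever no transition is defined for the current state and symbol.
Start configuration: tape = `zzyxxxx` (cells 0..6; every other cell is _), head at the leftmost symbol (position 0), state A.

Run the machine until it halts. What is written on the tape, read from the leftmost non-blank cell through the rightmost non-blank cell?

state=A head=0 tape=[z]zyxxxx   (A,z)→(C,z,right)
state=C head=1 tape=z[z]yxxxx   (C,z)→(B,x,right)
state=B head=2 tape=zx[y]xxxx   (B,y)→(B,_,left)
state=B head=1 tape=z[x]_xxxx   (B,x)→(C,_,left)
state=C head=0 tape=[z]__xxxx   (C,z)→(B,x,right)
state=B head=1 tape=x[_]_xxxx   (B,_)→(B,y,right)
state=B head=2 tape=xy[_]xxxx   (B,_)→(B,y,right)
state=B head=3 tape=xyy[x]xxx   (B,x)→(C,_,left)
state=C head=2 tape=xy[y]_xxx
The non-blank tape span at halt is xyy_xxx.

xyy_xxx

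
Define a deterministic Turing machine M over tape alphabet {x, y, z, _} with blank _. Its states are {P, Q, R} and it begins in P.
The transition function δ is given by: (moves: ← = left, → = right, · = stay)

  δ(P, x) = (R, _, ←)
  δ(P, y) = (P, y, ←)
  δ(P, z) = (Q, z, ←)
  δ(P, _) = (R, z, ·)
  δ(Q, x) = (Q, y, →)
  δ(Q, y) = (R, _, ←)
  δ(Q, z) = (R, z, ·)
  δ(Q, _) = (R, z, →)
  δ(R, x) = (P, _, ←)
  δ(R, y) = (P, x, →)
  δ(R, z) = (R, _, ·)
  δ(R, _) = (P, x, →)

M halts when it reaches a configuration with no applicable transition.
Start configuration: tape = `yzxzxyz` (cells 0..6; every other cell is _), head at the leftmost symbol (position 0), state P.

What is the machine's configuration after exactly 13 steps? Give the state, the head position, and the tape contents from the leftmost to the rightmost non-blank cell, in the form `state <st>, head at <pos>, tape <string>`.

state P, head at -3, tape yzxzxyz

P | ___[y]zxzxyz   read y → write y, move ←, go to P
P | __[_]yzxzxyz   read _ → write z, move ·, go to R
R | __[z]yzxzxyz   read z → write _, move ·, go to R
R | __[_]yzxzxyz   read _ → write x, move →, go to P
P | __x[y]zxzxyz   read y → write y, move ←, go to P
P | __[x]yzxzxyz   read x → write _, move ←, go to R
R | _[_]_yzxzxyz   read _ → write x, move →, go to P
P | _x[_]yzxzxyz   read _ → write z, move ·, go to R
R | _x[z]yzxzxyz   read z → write _, move ·, go to R
R | _x[_]yzxzxyz   read _ → write x, move →, go to P
P | _xx[y]zxzxyz   read y → write y, move ←, go to P
P | _x[x]yzxzxyz   read x → write _, move ←, go to R
R | _[x]_yzxzxyz   read x → write _, move ←, go to P
P | [_]__yzxzxyz
After 13 steps: state P, head at -3, tape yzxzxyz.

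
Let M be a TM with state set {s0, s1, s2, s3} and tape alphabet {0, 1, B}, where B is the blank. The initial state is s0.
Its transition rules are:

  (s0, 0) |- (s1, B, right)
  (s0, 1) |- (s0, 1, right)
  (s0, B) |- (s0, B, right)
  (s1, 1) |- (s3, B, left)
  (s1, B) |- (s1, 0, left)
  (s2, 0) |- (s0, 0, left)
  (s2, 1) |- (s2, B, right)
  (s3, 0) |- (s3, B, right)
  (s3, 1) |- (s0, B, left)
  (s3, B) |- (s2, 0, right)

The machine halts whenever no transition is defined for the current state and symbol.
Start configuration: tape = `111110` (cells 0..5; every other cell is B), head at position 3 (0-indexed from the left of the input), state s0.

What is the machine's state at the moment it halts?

s1

s0 | 111[1]10B   read 1 → write 1, move right, go to s0
s0 | 1111[1]0B   read 1 → write 1, move right, go to s0
s0 | 11111[0]B   read 0 → write B, move right, go to s1
s1 | 11111B[B]   read B → write 0, move left, go to s1
s1 | 11111[B]0   read B → write 0, move left, go to s1
s1 | 1111[1]00   read 1 → write B, move left, go to s3
s3 | 111[1]B00   read 1 → write B, move left, go to s0
s0 | 11[1]BB00   read 1 → write 1, move right, go to s0
s0 | 111[B]B00   read B → write B, move right, go to s0
s0 | 111B[B]00   read B → write B, move right, go to s0
s0 | 111BB[0]0   read 0 → write B, move right, go to s1
s1 | 111BBB[0]
No transition is defined for (s1, 0); M halts in state s1.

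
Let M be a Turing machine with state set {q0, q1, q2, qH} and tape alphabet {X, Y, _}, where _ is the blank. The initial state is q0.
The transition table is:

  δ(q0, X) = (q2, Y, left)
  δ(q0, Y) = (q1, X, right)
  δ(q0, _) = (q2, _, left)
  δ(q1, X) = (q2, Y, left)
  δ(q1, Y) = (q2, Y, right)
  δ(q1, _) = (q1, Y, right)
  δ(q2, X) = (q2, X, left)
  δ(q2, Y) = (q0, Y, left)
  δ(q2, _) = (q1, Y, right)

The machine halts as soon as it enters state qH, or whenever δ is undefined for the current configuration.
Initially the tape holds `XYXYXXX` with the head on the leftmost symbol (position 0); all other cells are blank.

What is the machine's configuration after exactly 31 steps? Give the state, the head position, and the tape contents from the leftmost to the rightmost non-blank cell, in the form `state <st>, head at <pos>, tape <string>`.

state q1, head at -3, tape YYYXYYXYXXX

q0 | ____[X]YXYXXX   read X → write Y, move left, go to q2
q2 | ___[_]YYXYXXX   read _ → write Y, move right, go to q1
q1 | ___Y[Y]YXYXXX   read Y → write Y, move right, go to q2
q2 | ___YY[Y]XYXXX   read Y → write Y, move left, go to q0
q0 | ___Y[Y]YXYXXX   read Y → write X, move right, go to q1
q1 | ___YX[Y]XYXXX   read Y → write Y, move right, go to q2
q2 | ___YXY[X]YXXX   read X → write X, move left, go to q2
q2 | ___YX[Y]XYXXX   read Y → write Y, move left, go to q0
q0 | ___Y[X]YXYXXX   read X → write Y, move left, go to q2
q2 | ___[Y]YYXYXXX   read Y → write Y, move left, go to q0
q0 | __[_]YYYXYXXX   read _ → write _, move left, go to q2
q2 | _[_]_YYYXYXXX   read _ → write Y, move right, go to q1
q1 | _Y[_]YYYXYXXX   read _ → write Y, move right, go to q1
q1 | _YY[Y]YYXYXXX   read Y → write Y, move right, go to q2
q2 | _YYY[Y]YXYXXX   read Y → write Y, move left, go to q0
q0 | _YY[Y]YYXYXXX   read Y → write X, move right, go to q1
q1 | _YYX[Y]YXYXXX   read Y → write Y, move right, go to q2
q2 | _YYXY[Y]XYXXX   read Y → write Y, move left, go to q0
q0 | _YYX[Y]YXYXXX   read Y → write X, move right, go to q1
q1 | _YYXX[Y]XYXXX   read Y → write Y, move right, go to q2
q2 | _YYXXY[X]YXXX   read X → write X, move left, go to q2
q2 | _YYXX[Y]XYXXX   read Y → write Y, move left, go to q0
q0 | _YYX[X]YXYXXX   read X → write Y, move left, go to q2
q2 | _YY[X]YYXYXXX   read X → write X, move left, go to q2
q2 | _Y[Y]XYYXYXXX   read Y → write Y, move left, go to q0
q0 | _[Y]YXYYXYXXX   read Y → write X, move right, go to q1
q1 | _X[Y]XYYXYXXX   read Y → write Y, move right, go to q2
q2 | _XY[X]YYXYXXX   read X → write X, move left, go to q2
q2 | _X[Y]XYYXYXXX   read Y → write Y, move left, go to q0
q0 | _[X]YXYYXYXXX   read X → write Y, move left, go to q2
q2 | [_]YYXYYXYXXX   read _ → write Y, move right, go to q1
q1 | Y[Y]YXYYXYXXX
After 31 steps: state q1, head at -3, tape YYYXYYXYXXX.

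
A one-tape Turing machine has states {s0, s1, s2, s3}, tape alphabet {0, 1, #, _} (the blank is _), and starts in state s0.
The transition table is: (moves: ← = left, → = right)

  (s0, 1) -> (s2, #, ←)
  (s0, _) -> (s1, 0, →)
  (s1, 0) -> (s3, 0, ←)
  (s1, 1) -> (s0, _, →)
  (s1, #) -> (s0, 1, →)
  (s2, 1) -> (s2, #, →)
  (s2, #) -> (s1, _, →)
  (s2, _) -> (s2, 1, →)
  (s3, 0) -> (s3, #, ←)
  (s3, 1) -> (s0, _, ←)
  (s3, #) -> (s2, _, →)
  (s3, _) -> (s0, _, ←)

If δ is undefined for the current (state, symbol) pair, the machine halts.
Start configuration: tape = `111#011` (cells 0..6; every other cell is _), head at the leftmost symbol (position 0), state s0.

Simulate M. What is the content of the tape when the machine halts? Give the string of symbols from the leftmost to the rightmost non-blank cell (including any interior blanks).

s0 | _[1]11#011   read 1 → write #, move ←, go to s2
s2 | [_]#11#011   read _ → write 1, move →, go to s2
s2 | 1[#]11#011   read # → write _, move →, go to s1
s1 | 1_[1]1#011   read 1 → write _, move →, go to s0
s0 | 1__[1]#011   read 1 → write #, move ←, go to s2
s2 | 1_[_]##011   read _ → write 1, move →, go to s2
s2 | 1_1[#]#011   read # → write _, move →, go to s1
s1 | 1_1_[#]011   read # → write 1, move →, go to s0
s0 | 1_1_1[0]11
The non-blank tape span at halt is 1_1_1011.

1_1_1011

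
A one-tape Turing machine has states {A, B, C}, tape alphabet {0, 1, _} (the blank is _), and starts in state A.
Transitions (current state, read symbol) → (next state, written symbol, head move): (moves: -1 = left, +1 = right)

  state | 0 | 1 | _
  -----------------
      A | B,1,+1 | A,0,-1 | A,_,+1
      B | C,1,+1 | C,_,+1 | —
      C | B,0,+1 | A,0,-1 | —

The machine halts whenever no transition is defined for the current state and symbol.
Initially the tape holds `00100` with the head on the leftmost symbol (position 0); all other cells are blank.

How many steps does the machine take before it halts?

A | _[0]0100_   read 0 → write 1, move +1, go to B
B | _1[0]100_   read 0 → write 1, move +1, go to C
C | _11[1]00_   read 1 → write 0, move -1, go to A
A | _1[1]000_   read 1 → write 0, move -1, go to A
A | _[1]0000_   read 1 → write 0, move -1, go to A
A | [_]00000_   read _ → write _, move +1, go to A
A | _[0]0000_   read 0 → write 1, move +1, go to B
B | _1[0]000_   read 0 → write 1, move +1, go to C
C | _11[0]00_   read 0 → write 0, move +1, go to B
B | _110[0]0_   read 0 → write 1, move +1, go to C
C | _1101[0]_   read 0 → write 0, move +1, go to B
B | _11010[_]
M halts after 11 transitions.

11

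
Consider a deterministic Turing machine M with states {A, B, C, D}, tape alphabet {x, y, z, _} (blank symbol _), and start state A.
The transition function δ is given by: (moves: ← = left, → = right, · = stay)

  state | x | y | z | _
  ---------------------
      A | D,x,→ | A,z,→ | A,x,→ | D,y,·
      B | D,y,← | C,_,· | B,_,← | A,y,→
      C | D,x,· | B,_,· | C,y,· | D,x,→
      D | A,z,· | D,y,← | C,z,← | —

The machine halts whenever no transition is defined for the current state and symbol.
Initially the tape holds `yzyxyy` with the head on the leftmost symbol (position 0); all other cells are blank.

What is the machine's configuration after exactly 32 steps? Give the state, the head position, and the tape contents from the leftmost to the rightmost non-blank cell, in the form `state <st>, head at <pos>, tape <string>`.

state A, head at 8, tape zxzxyxxxy

A | [y]zyxyy___   read y → write z, move →, go to A
A | z[z]yxyy___   read z → write x, move →, go to A
A | zx[y]xyy___   read y → write z, move →, go to A
A | zxz[x]yy___   read x → write x, move →, go to D
D | zxzx[y]y___   read y → write y, move ←, go to D
D | zxz[x]yy___   read x → write z, move ·, go to A
A | zxz[z]yy___   read z → write x, move →, go to A
A | zxzx[y]y___   read y → write z, move →, go to A
A | zxzxz[y]___   read y → write z, move →, go to A
A | zxzxzz[_]__   read _ → write y, move ·, go to D
D | zxzxzz[y]__   read y → write y, move ←, go to D
D | zxzxz[z]y__   read z → write z, move ←, go to C
C | zxzx[z]zy__   read z → write y, move ·, go to C
C | zxzx[y]zy__   read y → write _, move ·, go to B
B | zxzx[_]zy__   read _ → write y, move →, go to A
A | zxzxy[z]y__   read z → write x, move →, go to A
A | zxzxyx[y]__   read y → write z, move →, go to A
A | zxzxyxz[_]_   read _ → write y, move ·, go to D
D | zxzxyxz[y]_   read y → write y, move ←, go to D
D | zxzxyx[z]y_   read z → write z, move ←, go to C
C | zxzxy[x]zy_   read x → write x, move ·, go to D
D | zxzxy[x]zy_   read x → write z, move ·, go to A
A | zxzxy[z]zy_   read z → write x, move →, go to A
A | zxzxyx[z]y_   read z → write x, move →, go to A
A | zxzxyxx[y]_   read y → write z, move →, go to A
A | zxzxyxxz[_]   read _ → write y, move ·, go to D
D | zxzxyxxz[y]   read y → write y, move ←, go to D
D | zxzxyxx[z]y   read z → write z, move ←, go to C
C | zxzxyx[x]zy   read x → write x, move ·, go to D
D | zxzxyx[x]zy   read x → write z, move ·, go to A
A | zxzxyx[z]zy   read z → write x, move →, go to A
A | zxzxyxx[z]y   read z → write x, move →, go to A
A | zxzxyxxx[y]
After 32 steps: state A, head at 8, tape zxzxyxxxy.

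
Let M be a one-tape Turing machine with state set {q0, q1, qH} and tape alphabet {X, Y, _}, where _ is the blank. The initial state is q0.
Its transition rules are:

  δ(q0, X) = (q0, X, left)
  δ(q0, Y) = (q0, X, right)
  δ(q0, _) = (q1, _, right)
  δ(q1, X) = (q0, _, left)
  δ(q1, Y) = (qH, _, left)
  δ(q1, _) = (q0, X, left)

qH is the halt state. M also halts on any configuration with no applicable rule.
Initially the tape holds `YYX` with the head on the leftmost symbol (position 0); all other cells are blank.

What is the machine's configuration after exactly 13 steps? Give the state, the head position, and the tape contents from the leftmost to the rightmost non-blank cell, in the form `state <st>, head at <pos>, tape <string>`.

q0 | _[Y]YX   read Y → write X, move right, go to q0
q0 | _X[Y]X   read Y → write X, move right, go to q0
q0 | _XX[X]   read X → write X, move left, go to q0
q0 | _X[X]X   read X → write X, move left, go to q0
q0 | _[X]XX   read X → write X, move left, go to q0
q0 | [_]XXX   read _ → write _, move right, go to q1
q1 | _[X]XX   read X → write _, move left, go to q0
q0 | [_]_XX   read _ → write _, move right, go to q1
q1 | _[_]XX   read _ → write X, move left, go to q0
q0 | [_]XXX   read _ → write _, move right, go to q1
q1 | _[X]XX   read X → write _, move left, go to q0
q0 | [_]_XX   read _ → write _, move right, go to q1
q1 | _[_]XX   read _ → write X, move left, go to q0
q0 | [_]XXX
After 13 steps: state q0, head at -1, tape XXX.

state q0, head at -1, tape XXX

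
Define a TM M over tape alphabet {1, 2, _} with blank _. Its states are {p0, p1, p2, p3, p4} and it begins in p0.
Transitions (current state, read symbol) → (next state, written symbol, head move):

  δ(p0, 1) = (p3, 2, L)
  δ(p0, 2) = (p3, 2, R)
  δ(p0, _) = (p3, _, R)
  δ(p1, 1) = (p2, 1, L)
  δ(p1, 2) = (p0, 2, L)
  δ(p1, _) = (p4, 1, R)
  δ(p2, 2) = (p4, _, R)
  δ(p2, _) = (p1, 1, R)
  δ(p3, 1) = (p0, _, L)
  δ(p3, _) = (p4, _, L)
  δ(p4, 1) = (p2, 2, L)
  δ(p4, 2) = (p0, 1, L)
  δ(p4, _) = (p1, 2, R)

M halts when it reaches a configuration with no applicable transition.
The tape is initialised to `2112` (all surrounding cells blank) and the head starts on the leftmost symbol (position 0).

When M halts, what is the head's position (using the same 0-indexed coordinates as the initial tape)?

state=p0 head=0 tape=__[2]112   (p0,2)→(p3,2,R)
state=p3 head=1 tape=__2[1]12   (p3,1)→(p0,_,L)
state=p0 head=0 tape=__[2]_12   (p0,2)→(p3,2,R)
state=p3 head=1 tape=__2[_]12   (p3,_)→(p4,_,L)
state=p4 head=0 tape=__[2]_12   (p4,2)→(p0,1,L)
state=p0 head=-1 tape=_[_]1_12   (p0,_)→(p3,_,R)
state=p3 head=0 tape=__[1]_12   (p3,1)→(p0,_,L)
state=p0 head=-1 tape=_[_]__12   (p0,_)→(p3,_,R)
state=p3 head=0 tape=__[_]_12   (p3,_)→(p4,_,L)
state=p4 head=-1 tape=_[_]__12   (p4,_)→(p1,2,R)
state=p1 head=0 tape=_2[_]_12   (p1,_)→(p4,1,R)
state=p4 head=1 tape=_21[_]12   (p4,_)→(p1,2,R)
state=p1 head=2 tape=_212[1]2   (p1,1)→(p2,1,L)
state=p2 head=1 tape=_21[2]12   (p2,2)→(p4,_,R)
state=p4 head=2 tape=_21_[1]2   (p4,1)→(p2,2,L)
state=p2 head=1 tape=_21[_]22   (p2,_)→(p1,1,R)
state=p1 head=2 tape=_211[2]2   (p1,2)→(p0,2,L)
state=p0 head=1 tape=_21[1]22   (p0,1)→(p3,2,L)
state=p3 head=0 tape=_2[1]222   (p3,1)→(p0,_,L)
state=p0 head=-1 tape=_[2]_222   (p0,2)→(p3,2,R)
state=p3 head=0 tape=_2[_]222   (p3,_)→(p4,_,L)
state=p4 head=-1 tape=_[2]_222   (p4,2)→(p0,1,L)
state=p0 head=-2 tape=[_]1_222   (p0,_)→(p3,_,R)
state=p3 head=-1 tape=_[1]_222   (p3,1)→(p0,_,L)
state=p0 head=-2 tape=[_]__222   (p0,_)→(p3,_,R)
state=p3 head=-1 tape=_[_]_222   (p3,_)→(p4,_,L)
state=p4 head=-2 tape=[_]__222   (p4,_)→(p1,2,R)
state=p1 head=-1 tape=2[_]_222   (p1,_)→(p4,1,R)
state=p4 head=0 tape=21[_]222   (p4,_)→(p1,2,R)
state=p1 head=1 tape=212[2]22   (p1,2)→(p0,2,L)
state=p0 head=0 tape=21[2]222   (p0,2)→(p3,2,R)
state=p3 head=1 tape=212[2]22
At halt the head is at cell 1.

1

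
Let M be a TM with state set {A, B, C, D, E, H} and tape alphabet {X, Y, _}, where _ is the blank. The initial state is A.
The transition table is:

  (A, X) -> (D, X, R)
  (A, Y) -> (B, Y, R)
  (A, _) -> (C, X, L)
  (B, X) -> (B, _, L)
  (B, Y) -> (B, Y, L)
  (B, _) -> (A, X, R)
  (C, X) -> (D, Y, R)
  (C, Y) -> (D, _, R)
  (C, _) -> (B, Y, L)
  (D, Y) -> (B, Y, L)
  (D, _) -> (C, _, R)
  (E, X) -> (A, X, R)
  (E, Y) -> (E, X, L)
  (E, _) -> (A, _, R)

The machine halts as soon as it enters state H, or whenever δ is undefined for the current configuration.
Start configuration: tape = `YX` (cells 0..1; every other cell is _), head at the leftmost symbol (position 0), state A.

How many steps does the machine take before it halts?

state=A head=0 tape=_[Y]X_   (A,Y)→(B,Y,R)
state=B head=1 tape=_Y[X]_   (B,X)→(B,_,L)
state=B head=0 tape=_[Y]__   (B,Y)→(B,Y,L)
state=B head=-1 tape=[_]Y__   (B,_)→(A,X,R)
state=A head=0 tape=X[Y]__   (A,Y)→(B,Y,R)
state=B head=1 tape=XY[_]_   (B,_)→(A,X,R)
state=A head=2 tape=XYX[_]   (A,_)→(C,X,L)
state=C head=1 tape=XY[X]X   (C,X)→(D,Y,R)
state=D head=2 tape=XYY[X]
M halts after 8 transitions.

8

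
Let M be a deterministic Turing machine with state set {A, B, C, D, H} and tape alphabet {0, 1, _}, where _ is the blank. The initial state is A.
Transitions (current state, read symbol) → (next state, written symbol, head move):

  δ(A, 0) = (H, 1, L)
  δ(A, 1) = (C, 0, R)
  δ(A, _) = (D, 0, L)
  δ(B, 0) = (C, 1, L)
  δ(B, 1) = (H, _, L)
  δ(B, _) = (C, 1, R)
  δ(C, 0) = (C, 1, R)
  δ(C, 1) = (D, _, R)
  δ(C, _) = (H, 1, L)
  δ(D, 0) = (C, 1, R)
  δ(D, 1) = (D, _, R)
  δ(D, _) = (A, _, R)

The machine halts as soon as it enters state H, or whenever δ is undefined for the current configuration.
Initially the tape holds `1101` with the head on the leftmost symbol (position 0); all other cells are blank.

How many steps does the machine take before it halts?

state=A head=0 tape=[1]101__   (A,1)→(C,0,R)
state=C head=1 tape=0[1]01__   (C,1)→(D,_,R)
state=D head=2 tape=0_[0]1__   (D,0)→(C,1,R)
state=C head=3 tape=0_1[1]__   (C,1)→(D,_,R)
state=D head=4 tape=0_1_[_]_   (D,_)→(A,_,R)
state=A head=5 tape=0_1__[_]   (A,_)→(D,0,L)
state=D head=4 tape=0_1_[_]0   (D,_)→(A,_,R)
state=A head=5 tape=0_1__[0]   (A,0)→(H,1,L)
state=H head=4 tape=0_1_[_]1
M halts after 8 transitions.

8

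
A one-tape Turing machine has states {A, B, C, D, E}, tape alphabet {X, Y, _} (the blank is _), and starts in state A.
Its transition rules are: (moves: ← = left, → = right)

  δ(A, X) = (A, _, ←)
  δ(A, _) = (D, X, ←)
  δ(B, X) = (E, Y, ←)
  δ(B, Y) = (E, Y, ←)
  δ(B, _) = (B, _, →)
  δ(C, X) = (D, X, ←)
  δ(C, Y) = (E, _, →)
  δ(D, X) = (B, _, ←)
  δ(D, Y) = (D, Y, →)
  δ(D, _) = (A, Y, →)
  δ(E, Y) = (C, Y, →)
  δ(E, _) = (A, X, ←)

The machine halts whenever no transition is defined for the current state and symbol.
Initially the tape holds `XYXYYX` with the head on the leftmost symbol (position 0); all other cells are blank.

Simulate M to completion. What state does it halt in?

A

state=A head=0 tape=__[X]YXYYX   (A,X)→(A,_,←)
state=A head=-1 tape=_[_]_YXYYX   (A,_)→(D,X,←)
state=D head=-2 tape=[_]X_YXYYX   (D,_)→(A,Y,→)
state=A head=-1 tape=Y[X]_YXYYX   (A,X)→(A,_,←)
state=A head=-2 tape=[Y]__YXYYX
No transition is defined for (A, Y); M halts in state A.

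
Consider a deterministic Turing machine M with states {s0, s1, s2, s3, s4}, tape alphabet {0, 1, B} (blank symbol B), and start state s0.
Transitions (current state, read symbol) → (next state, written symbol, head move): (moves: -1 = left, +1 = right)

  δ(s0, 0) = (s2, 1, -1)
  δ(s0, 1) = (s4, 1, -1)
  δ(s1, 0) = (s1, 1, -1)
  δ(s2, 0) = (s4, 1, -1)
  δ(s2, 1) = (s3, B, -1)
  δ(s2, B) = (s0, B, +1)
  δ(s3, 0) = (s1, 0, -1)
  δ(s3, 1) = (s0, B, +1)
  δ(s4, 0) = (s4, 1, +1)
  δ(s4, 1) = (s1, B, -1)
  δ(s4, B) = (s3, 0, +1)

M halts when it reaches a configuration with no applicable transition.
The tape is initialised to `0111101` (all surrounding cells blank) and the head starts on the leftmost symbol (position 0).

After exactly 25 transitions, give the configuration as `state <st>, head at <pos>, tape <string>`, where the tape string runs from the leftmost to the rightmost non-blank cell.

state s0, head at 7, tape 0000000

s0 | B[0]111101B   read 0 → write 1, move -1, go to s2
s2 | [B]1111101B   read B → write B, move +1, go to s0
s0 | B[1]111101B   read 1 → write 1, move -1, go to s4
s4 | [B]1111101B   read B → write 0, move +1, go to s3
s3 | 0[1]111101B   read 1 → write B, move +1, go to s0
s0 | 0B[1]11101B   read 1 → write 1, move -1, go to s4
s4 | 0[B]111101B   read B → write 0, move +1, go to s3
s3 | 00[1]11101B   read 1 → write B, move +1, go to s0
s0 | 00B[1]1101B   read 1 → write 1, move -1, go to s4
s4 | 00[B]11101B   read B → write 0, move +1, go to s3
s3 | 000[1]1101B   read 1 → write B, move +1, go to s0
s0 | 000B[1]101B   read 1 → write 1, move -1, go to s4
s4 | 000[B]1101B   read B → write 0, move +1, go to s3
s3 | 0000[1]101B   read 1 → write B, move +1, go to s0
s0 | 0000B[1]01B   read 1 → write 1, move -1, go to s4
s4 | 0000[B]101B   read B → write 0, move +1, go to s3
s3 | 00000[1]01B   read 1 → write B, move +1, go to s0
s0 | 00000B[0]1B   read 0 → write 1, move -1, go to s2
s2 | 00000[B]11B   read B → write B, move +1, go to s0
s0 | 00000B[1]1B   read 1 → write 1, move -1, go to s4
s4 | 00000[B]11B   read B → write 0, move +1, go to s3
s3 | 000000[1]1B   read 1 → write B, move +1, go to s0
s0 | 000000B[1]B   read 1 → write 1, move -1, go to s4
s4 | 000000[B]1B   read B → write 0, move +1, go to s3
s3 | 0000000[1]B   read 1 → write B, move +1, go to s0
s0 | 0000000B[B]
After 25 steps: state s0, head at 7, tape 0000000.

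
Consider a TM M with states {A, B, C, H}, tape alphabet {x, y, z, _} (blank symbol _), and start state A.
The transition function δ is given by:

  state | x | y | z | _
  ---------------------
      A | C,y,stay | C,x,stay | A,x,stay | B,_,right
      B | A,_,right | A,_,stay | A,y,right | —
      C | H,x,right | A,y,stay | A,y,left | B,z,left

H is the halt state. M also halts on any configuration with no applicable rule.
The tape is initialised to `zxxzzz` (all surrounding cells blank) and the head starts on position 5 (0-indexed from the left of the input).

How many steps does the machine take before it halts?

5

A | zxxzz[z]_   read z → write x, move stay, go to A
A | zxxzz[x]_   read x → write y, move stay, go to C
C | zxxzz[y]_   read y → write y, move stay, go to A
A | zxxzz[y]_   read y → write x, move stay, go to C
C | zxxzz[x]_   read x → write x, move right, go to H
H | zxxzzx[_]
M halts after 5 transitions.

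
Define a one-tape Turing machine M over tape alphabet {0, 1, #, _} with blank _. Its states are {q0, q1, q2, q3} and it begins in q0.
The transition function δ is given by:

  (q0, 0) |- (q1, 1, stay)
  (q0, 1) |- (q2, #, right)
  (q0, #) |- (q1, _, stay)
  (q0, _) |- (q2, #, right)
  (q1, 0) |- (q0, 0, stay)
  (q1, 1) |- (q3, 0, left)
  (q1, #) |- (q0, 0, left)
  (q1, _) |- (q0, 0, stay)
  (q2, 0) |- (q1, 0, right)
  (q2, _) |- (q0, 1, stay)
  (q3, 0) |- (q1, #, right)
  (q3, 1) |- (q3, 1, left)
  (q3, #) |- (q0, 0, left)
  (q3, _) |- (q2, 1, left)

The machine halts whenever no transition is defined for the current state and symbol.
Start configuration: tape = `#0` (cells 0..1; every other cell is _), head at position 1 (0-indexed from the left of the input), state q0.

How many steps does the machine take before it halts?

state=q0 head=1 tape=___#[0]   (q0,0)→(q1,1,stay)
state=q1 head=1 tape=___#[1]   (q1,1)→(q3,0,left)
state=q3 head=0 tape=___[#]0   (q3,#)→(q0,0,left)
state=q0 head=-1 tape=__[_]00   (q0,_)→(q2,#,right)
state=q2 head=0 tape=__#[0]0   (q2,0)→(q1,0,right)
state=q1 head=1 tape=__#0[0]   (q1,0)→(q0,0,stay)
state=q0 head=1 tape=__#0[0]   (q0,0)→(q1,1,stay)
state=q1 head=1 tape=__#0[1]   (q1,1)→(q3,0,left)
state=q3 head=0 tape=__#[0]0   (q3,0)→(q1,#,right)
state=q1 head=1 tape=__##[0]   (q1,0)→(q0,0,stay)
state=q0 head=1 tape=__##[0]   (q0,0)→(q1,1,stay)
state=q1 head=1 tape=__##[1]   (q1,1)→(q3,0,left)
state=q3 head=0 tape=__#[#]0   (q3,#)→(q0,0,left)
state=q0 head=-1 tape=__[#]00   (q0,#)→(q1,_,stay)
state=q1 head=-1 tape=__[_]00   (q1,_)→(q0,0,stay)
state=q0 head=-1 tape=__[0]00   (q0,0)→(q1,1,stay)
state=q1 head=-1 tape=__[1]00   (q1,1)→(q3,0,left)
state=q3 head=-2 tape=_[_]000   (q3,_)→(q2,1,left)
state=q2 head=-3 tape=[_]1000   (q2,_)→(q0,1,stay)
state=q0 head=-3 tape=[1]1000   (q0,1)→(q2,#,right)
state=q2 head=-2 tape=#[1]000
M halts after 20 transitions.

20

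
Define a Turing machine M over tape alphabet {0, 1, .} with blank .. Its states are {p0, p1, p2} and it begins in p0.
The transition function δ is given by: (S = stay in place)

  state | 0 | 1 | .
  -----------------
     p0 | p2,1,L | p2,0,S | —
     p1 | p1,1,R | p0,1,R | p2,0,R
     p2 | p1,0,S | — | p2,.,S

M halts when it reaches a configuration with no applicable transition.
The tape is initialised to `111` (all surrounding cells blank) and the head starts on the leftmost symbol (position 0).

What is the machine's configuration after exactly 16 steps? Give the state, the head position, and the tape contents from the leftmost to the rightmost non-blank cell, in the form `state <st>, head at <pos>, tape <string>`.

state=p0 head=0 tape=[1]11..   (p0,1)→(p2,0,S)
state=p2 head=0 tape=[0]11..   (p2,0)→(p1,0,S)
state=p1 head=0 tape=[0]11..   (p1,0)→(p1,1,R)
state=p1 head=1 tape=1[1]1..   (p1,1)→(p0,1,R)
state=p0 head=2 tape=11[1]..   (p0,1)→(p2,0,S)
state=p2 head=2 tape=11[0]..   (p2,0)→(p1,0,S)
state=p1 head=2 tape=11[0]..   (p1,0)→(p1,1,R)
state=p1 head=3 tape=111[.].   (p1,.)→(p2,0,R)
state=p2 head=4 tape=1110[.]   (p2,.)→(p2,.,S)
state=p2 head=4 tape=1110[.]   (p2,.)→(p2,.,S)
state=p2 head=4 tape=1110[.]   (p2,.)→(p2,.,S)
state=p2 head=4 tape=1110[.]   (p2,.)→(p2,.,S)
state=p2 head=4 tape=1110[.]   (p2,.)→(p2,.,S)
state=p2 head=4 tape=1110[.]   (p2,.)→(p2,.,S)
state=p2 head=4 tape=1110[.]   (p2,.)→(p2,.,S)
state=p2 head=4 tape=1110[.]   (p2,.)→(p2,.,S)
state=p2 head=4 tape=1110[.]
After 16 steps: state p2, head at 4, tape 1110.

state p2, head at 4, tape 1110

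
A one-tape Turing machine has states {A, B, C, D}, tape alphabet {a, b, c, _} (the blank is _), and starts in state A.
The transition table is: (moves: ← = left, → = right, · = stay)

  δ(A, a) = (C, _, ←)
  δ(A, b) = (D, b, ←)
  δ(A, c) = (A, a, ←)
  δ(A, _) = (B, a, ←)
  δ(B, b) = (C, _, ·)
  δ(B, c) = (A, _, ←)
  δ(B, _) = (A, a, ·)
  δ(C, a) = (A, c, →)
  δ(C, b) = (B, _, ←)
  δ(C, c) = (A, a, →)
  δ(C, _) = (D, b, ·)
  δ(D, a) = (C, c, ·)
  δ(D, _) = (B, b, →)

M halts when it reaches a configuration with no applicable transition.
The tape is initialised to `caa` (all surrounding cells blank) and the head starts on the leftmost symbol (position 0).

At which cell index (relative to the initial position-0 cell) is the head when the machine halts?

-3

A | ___[c]aa   read c → write a, move ←, go to A
A | __[_]aaa   read _ → write a, move ←, go to B
B | _[_]aaaa   read _ → write a, move ·, go to A
A | _[a]aaaa   read a → write _, move ←, go to C
C | [_]_aaaa   read _ → write b, move ·, go to D
D | [b]_aaaa
At halt the head is at cell -3.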